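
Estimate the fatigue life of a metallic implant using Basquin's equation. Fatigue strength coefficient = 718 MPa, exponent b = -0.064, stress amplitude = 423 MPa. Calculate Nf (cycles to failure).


sigma_a = sigma_f' * (2Nf)^b
2Nf = (sigma_a/sigma_f')^(1/b)
2Nf = (423/718)^(1/-0.064)
2Nf = 3893.823
Nf = 1947


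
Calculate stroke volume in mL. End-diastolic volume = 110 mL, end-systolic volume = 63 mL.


SV = EDV - ESV
SV = 110 - 63
SV = 47 mL


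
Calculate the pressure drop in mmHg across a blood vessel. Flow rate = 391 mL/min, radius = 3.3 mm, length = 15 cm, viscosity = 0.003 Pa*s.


dP = 8*mu*L*Q / (pi*r^4)
Q = 391 mL/min = 6.51667e-06 m^3/s
dP = 62.9684 Pa = 62.9684 / 133.322 mmHg = 0.4723 mmHg


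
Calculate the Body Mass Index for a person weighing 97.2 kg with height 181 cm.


BMI = weight / height^2
height = 181 cm = 1.81 m
BMI = 97.2 / 1.81^2
BMI = 29.67 kg/m^2


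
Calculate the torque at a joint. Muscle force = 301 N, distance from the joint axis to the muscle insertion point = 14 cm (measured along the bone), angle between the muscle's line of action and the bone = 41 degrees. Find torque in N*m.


Torque = F * d * sin(theta)   (moment arm = d*sin(theta))
d = 14 cm = 0.14 m
Torque = 301 * 0.14 * sin(41)
Torque = 27.65 N*m


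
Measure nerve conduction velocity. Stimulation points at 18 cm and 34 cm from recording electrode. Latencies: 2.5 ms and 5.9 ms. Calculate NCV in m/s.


Distance = (34 - 18) / 100 = 0.16 m
dt = (5.9 - 2.5) / 1000 = 0.0034 s
NCV = dist / dt = 47.06 m/s


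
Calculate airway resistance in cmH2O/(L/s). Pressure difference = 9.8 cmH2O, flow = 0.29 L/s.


R = dP / flow
R = 9.8 / 0.29
R = 33.79 cmH2O/(L/s)


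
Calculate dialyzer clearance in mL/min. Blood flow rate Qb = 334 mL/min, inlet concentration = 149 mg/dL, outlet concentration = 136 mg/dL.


K = Qb * (Cb_in - Cb_out) / Cb_in
K = 334 * (149 - 136) / 149
K = 29.14 mL/min


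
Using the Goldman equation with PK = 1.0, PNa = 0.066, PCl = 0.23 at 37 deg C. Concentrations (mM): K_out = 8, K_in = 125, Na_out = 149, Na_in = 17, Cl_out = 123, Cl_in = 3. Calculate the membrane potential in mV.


Vm = (RT/F)*ln((PK*Ko + PNa*Nao + PCl*Cli)/(PK*Ki + PNa*Nai + PCl*Clo))
Numer = 18.524, Denom = 154.412
Vm = -56.67 mV


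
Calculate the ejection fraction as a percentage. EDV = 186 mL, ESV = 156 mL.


SV = EDV - ESV = 186 - 156 = 30 mL
EF = SV/EDV * 100 = 30/186 * 100
EF = 16.13%


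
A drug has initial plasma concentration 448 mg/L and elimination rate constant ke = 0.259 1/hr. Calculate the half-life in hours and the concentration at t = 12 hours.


t_half = ln(2) / ke = 0.693147 / 0.259 = 2.676 hr
C(t) = C0 * exp(-ke*t) = 448 * exp(-0.259*12)
C(12) = 20.02 mg/L


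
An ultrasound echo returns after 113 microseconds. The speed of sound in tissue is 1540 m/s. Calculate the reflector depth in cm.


depth = c * t / 2
t = 113 us = 1.1300e-04 s
depth = 1540 * 1.1300e-04 / 2
depth = 0.08701 m = 8.701 cm


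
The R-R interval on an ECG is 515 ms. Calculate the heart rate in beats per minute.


HR = 60 / RR_interval(s)
RR = 515 ms = 0.515 s
HR = 60 / 0.515 = 116.5 bpm


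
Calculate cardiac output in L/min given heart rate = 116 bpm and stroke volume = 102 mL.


CO = HR * SV
CO = 116 * 102 / 1000
CO = 11.83 L/min


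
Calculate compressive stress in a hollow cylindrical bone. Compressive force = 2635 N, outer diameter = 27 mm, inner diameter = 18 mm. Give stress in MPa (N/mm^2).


A = pi*(r_o^2 - r_i^2)
r_o = 13.5 mm, r_i = 9 mm
A = 318.086 mm^2
sigma = F/A = 2635 / 318.086
sigma = 8.284 MPa


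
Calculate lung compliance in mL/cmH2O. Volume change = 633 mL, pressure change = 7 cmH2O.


C = dV / dP
C = 633 / 7
C = 90.43 mL/cmH2O


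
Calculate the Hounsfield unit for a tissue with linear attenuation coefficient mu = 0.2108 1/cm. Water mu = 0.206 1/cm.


HU = ((mu_tissue - mu_water) / mu_water) * 1000
HU = ((0.2108 - 0.206) / 0.206) * 1000
HU = 23.3


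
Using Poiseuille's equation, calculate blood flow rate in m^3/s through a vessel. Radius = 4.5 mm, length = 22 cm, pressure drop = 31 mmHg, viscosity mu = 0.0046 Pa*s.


Q = pi*r^4*dP / (8*mu*L)
r = 0.0045 m, L = 0.22 m
dP = 31 mmHg = 4132.982 Pa
Q = 6.5765e-04 m^3/s


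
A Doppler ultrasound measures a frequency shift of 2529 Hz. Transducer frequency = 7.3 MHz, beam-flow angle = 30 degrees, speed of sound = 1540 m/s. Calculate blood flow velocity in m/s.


v = fd * c / (2 * f0 * cos(theta))
v = 2529 * 1540 / (2 * 7.3000e+06 * cos(30))
v = 0.308 m/s


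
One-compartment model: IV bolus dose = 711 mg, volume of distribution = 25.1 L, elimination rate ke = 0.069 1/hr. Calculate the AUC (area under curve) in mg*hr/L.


C0 = Dose/Vd = 711/25.1 = 28.3267 mg/L
AUC = C0/ke = 28.3267/0.069
AUC = 410.5 mg*hr/L


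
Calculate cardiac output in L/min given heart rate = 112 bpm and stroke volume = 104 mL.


CO = HR * SV
CO = 112 * 104 / 1000
CO = 11.65 L/min


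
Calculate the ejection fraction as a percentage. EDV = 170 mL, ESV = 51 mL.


SV = EDV - ESV = 170 - 51 = 119 mL
EF = SV/EDV * 100 = 119/170 * 100
EF = 70%


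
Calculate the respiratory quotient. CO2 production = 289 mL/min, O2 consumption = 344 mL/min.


RQ = VCO2 / VO2
RQ = 289 / 344
RQ = 0.8401


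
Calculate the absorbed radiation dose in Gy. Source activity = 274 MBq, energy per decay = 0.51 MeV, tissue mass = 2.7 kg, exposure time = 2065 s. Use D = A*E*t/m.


A = 274 MBq = 2.7400e+08 Bq
E = 0.51 MeV = 8.1702e-14 J
D = A*E*t/m = 2.7400e+08*8.1702e-14*2065/2.7
D = 0.01712 Gy


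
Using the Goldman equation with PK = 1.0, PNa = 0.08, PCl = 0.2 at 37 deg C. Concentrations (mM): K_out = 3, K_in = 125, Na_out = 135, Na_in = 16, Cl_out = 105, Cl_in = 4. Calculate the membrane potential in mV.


Vm = (RT/F)*ln((PK*Ko + PNa*Nao + PCl*Cli)/(PK*Ki + PNa*Nai + PCl*Clo))
Numer = 14.6, Denom = 147.28
Vm = -61.77 mV


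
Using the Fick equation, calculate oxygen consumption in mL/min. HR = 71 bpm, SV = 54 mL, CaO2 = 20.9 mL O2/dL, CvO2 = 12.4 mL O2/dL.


CO = HR*SV = 71*54/1000 = 3.834 L/min
a-v O2 diff = 20.9 - 12.4 = 8.5 mL/dL
VO2 = CO * (CaO2-CvO2) * 10 dL/L
VO2 = 3.834 * 8.5 * 10
VO2 = 325.9 mL/min


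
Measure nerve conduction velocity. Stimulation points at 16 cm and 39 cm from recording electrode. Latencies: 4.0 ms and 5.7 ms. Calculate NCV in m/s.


Distance = (39 - 16) / 100 = 0.23 m
dt = (5.7 - 4.0) / 1000 = 0.0017 s
NCV = dist / dt = 135.3 m/s


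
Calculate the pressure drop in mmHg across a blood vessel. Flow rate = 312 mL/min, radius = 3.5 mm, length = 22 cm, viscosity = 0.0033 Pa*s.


dP = 8*mu*L*Q / (pi*r^4)
Q = 312 mL/min = 5.2e-06 m^3/s
dP = 64.0631 Pa = 64.0631 / 133.322 mmHg = 0.4805 mmHg


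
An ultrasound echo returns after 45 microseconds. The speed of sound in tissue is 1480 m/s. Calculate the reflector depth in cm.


depth = c * t / 2
t = 45 us = 4.5000e-05 s
depth = 1480 * 4.5000e-05 / 2
depth = 0.0333 m = 3.33 cm


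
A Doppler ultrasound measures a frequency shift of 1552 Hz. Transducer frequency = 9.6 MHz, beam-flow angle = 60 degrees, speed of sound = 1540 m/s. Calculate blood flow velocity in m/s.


v = fd * c / (2 * f0 * cos(theta))
v = 1552 * 1540 / (2 * 9.6000e+06 * cos(60))
v = 0.249 m/s


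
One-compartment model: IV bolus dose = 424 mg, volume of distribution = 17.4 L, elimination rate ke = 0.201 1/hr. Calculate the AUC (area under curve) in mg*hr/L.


C0 = Dose/Vd = 424/17.4 = 24.3678 mg/L
AUC = C0/ke = 24.3678/0.201
AUC = 121.2 mg*hr/L


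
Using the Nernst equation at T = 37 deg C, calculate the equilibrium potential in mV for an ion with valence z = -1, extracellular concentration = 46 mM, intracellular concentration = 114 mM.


E = (RT/(zF)) * ln(C_out/C_in)
T = 37 + 273.15 = 310.15 K
E = (8.314 * 310.15 / (-1 * 96485)) * ln(46/114)
E = 24.25 mV


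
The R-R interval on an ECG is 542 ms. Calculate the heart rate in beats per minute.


HR = 60 / RR_interval(s)
RR = 542 ms = 0.542 s
HR = 60 / 0.542 = 110.7 bpm


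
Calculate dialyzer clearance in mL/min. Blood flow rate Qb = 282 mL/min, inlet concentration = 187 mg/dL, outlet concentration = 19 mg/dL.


K = Qb * (Cb_in - Cb_out) / Cb_in
K = 282 * (187 - 19) / 187
K = 253.3 mL/min


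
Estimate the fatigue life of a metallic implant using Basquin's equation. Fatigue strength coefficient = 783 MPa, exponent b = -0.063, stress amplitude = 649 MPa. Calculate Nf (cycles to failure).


sigma_a = sigma_f' * (2Nf)^b
2Nf = (sigma_a/sigma_f')^(1/b)
2Nf = (649/783)^(1/-0.063)
2Nf = 19.675314
Nf = 9.838


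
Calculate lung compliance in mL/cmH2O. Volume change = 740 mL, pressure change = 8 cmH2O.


C = dV / dP
C = 740 / 8
C = 92.5 mL/cmH2O


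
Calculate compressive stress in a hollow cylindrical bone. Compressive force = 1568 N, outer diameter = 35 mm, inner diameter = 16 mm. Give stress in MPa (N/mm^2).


A = pi*(r_o^2 - r_i^2)
r_o = 17.5 mm, r_i = 8 mm
A = 761.051 mm^2
sigma = F/A = 1568 / 761.051
sigma = 2.06 MPa


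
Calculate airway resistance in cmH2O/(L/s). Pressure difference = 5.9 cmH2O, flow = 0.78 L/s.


R = dP / flow
R = 5.9 / 0.78
R = 7.564 cmH2O/(L/s)


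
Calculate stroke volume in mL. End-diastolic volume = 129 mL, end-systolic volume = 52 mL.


SV = EDV - ESV
SV = 129 - 52
SV = 77 mL


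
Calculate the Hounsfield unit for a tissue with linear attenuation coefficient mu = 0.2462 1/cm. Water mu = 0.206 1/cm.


HU = ((mu_tissue - mu_water) / mu_water) * 1000
HU = ((0.2462 - 0.206) / 0.206) * 1000
HU = 195.1


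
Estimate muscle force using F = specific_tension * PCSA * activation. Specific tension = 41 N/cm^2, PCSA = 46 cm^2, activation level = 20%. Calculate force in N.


F = sigma * PCSA * activation
F = 41 * 46 * 0.2
F = 377.2 N


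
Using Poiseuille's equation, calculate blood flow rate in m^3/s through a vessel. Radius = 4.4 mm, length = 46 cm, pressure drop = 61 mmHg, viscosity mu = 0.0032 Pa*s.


Q = pi*r^4*dP / (8*mu*L)
r = 0.0044 m, L = 0.46 m
dP = 61 mmHg = 8132.642 Pa
Q = 8.1319e-04 m^3/s


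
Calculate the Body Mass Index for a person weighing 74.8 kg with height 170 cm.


BMI = weight / height^2
height = 170 cm = 1.7 m
BMI = 74.8 / 1.7^2
BMI = 25.88 kg/m^2


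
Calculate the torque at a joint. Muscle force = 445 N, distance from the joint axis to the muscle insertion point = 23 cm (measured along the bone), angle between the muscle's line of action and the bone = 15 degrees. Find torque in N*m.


Torque = F * d * sin(theta)   (moment arm = d*sin(theta))
d = 23 cm = 0.23 m
Torque = 445 * 0.23 * sin(15)
Torque = 26.49 N*m


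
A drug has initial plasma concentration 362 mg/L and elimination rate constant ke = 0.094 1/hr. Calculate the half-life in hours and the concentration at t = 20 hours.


t_half = ln(2) / ke = 0.693147 / 0.094 = 7.374 hr
C(t) = C0 * exp(-ke*t) = 362 * exp(-0.094*20)
C(20) = 55.24 mg/L


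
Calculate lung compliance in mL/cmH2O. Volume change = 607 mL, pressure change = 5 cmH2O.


C = dV / dP
C = 607 / 5
C = 121.4 mL/cmH2O


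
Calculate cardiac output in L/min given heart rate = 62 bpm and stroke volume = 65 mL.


CO = HR * SV
CO = 62 * 65 / 1000
CO = 4.03 L/min


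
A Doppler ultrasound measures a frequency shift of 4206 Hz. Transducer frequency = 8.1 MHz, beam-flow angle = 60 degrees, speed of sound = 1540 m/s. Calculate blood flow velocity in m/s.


v = fd * c / (2 * f0 * cos(theta))
v = 4206 * 1540 / (2 * 8.1000e+06 * cos(60))
v = 0.7997 m/s


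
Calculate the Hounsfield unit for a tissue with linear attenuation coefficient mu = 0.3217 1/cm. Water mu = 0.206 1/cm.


HU = ((mu_tissue - mu_water) / mu_water) * 1000
HU = ((0.3217 - 0.206) / 0.206) * 1000
HU = 561.7


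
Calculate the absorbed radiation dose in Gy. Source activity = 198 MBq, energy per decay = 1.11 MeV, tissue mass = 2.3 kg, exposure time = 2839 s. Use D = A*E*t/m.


A = 198 MBq = 1.9800e+08 Bq
E = 1.11 MeV = 1.77822e-13 J
D = A*E*t/m = 1.9800e+08*1.77822e-13*2839/2.3
D = 0.04346 Gy


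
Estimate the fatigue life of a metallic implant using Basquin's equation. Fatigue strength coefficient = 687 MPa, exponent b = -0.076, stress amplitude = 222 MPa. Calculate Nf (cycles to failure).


sigma_a = sigma_f' * (2Nf)^b
2Nf = (sigma_a/sigma_f')^(1/b)
2Nf = (222/687)^(1/-0.076)
2Nf = 2853071.6
Nf = 1.4265e+06


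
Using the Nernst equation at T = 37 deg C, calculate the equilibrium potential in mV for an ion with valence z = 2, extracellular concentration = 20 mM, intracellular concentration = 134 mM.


E = (RT/(zF)) * ln(C_out/C_in)
T = 37 + 273.15 = 310.15 K
E = (8.314 * 310.15 / (2 * 96485)) * ln(20/134)
E = -25.42 mV


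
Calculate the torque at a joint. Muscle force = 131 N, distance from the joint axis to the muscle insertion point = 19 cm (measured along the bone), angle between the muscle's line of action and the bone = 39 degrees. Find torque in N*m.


Torque = F * d * sin(theta)   (moment arm = d*sin(theta))
d = 19 cm = 0.19 m
Torque = 131 * 0.19 * sin(39)
Torque = 15.66 N*m


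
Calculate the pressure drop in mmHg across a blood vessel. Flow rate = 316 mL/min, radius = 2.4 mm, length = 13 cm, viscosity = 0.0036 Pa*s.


dP = 8*mu*L*Q / (pi*r^4)
Q = 316 mL/min = 5.26667e-06 m^3/s
dP = 189.181 Pa = 189.181 / 133.322 mmHg = 1.419 mmHg


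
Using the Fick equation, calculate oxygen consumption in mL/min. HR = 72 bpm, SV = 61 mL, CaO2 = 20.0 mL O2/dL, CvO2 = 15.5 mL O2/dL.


CO = HR*SV = 72*61/1000 = 4.392 L/min
a-v O2 diff = 20.0 - 15.5 = 4.5 mL/dL
VO2 = CO * (CaO2-CvO2) * 10 dL/L
VO2 = 4.392 * 4.5 * 10
VO2 = 197.6 mL/min


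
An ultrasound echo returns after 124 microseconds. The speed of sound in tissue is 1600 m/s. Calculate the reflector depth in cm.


depth = c * t / 2
t = 124 us = 1.2400e-04 s
depth = 1600 * 1.2400e-04 / 2
depth = 0.0992 m = 9.92 cm


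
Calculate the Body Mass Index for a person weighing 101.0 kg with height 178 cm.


BMI = weight / height^2
height = 178 cm = 1.78 m
BMI = 101.0 / 1.78^2
BMI = 31.88 kg/m^2


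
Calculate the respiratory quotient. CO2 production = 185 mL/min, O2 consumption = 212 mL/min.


RQ = VCO2 / VO2
RQ = 185 / 212
RQ = 0.8726


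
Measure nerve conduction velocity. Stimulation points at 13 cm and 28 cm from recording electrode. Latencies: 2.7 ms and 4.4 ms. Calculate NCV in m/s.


Distance = (28 - 13) / 100 = 0.15 m
dt = (4.4 - 2.7) / 1000 = 0.0017 s
NCV = dist / dt = 88.24 m/s


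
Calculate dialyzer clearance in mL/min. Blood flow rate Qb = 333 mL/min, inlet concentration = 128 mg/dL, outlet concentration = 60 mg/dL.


K = Qb * (Cb_in - Cb_out) / Cb_in
K = 333 * (128 - 60) / 128
K = 176.9 mL/min


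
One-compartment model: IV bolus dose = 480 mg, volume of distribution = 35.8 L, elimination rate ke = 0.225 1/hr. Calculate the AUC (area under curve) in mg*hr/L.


C0 = Dose/Vd = 480/35.8 = 13.4078 mg/L
AUC = C0/ke = 13.4078/0.225
AUC = 59.59 mg*hr/L


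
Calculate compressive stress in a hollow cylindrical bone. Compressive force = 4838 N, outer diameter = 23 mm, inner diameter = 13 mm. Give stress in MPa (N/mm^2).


A = pi*(r_o^2 - r_i^2)
r_o = 11.5 mm, r_i = 6.5 mm
A = 282.743 mm^2
sigma = F/A = 4838 / 282.743
sigma = 17.11 MPa


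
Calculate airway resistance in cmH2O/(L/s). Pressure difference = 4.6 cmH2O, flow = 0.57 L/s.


R = dP / flow
R = 4.6 / 0.57
R = 8.07 cmH2O/(L/s)


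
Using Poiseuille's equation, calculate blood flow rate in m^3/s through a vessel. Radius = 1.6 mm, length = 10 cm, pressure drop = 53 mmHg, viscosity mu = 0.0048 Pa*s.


Q = pi*r^4*dP / (8*mu*L)
r = 0.0016 m, L = 0.1 m
dP = 53 mmHg = 7066.066 Pa
Q = 3.7886e-05 m^3/s


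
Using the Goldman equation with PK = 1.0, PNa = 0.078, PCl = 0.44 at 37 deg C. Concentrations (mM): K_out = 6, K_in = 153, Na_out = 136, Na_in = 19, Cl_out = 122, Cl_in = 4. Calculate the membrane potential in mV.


Vm = (RT/F)*ln((PK*Ko + PNa*Nao + PCl*Cli)/(PK*Ki + PNa*Nai + PCl*Clo))
Numer = 18.368, Denom = 208.162
Vm = -64.88 mV


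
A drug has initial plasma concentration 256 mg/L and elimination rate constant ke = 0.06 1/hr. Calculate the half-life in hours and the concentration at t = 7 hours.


t_half = ln(2) / ke = 0.693147 / 0.06 = 11.55 hr
C(t) = C0 * exp(-ke*t) = 256 * exp(-0.06*7)
C(7) = 168.2 mg/L


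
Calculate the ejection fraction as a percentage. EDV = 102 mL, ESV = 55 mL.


SV = EDV - ESV = 102 - 55 = 47 mL
EF = SV/EDV * 100 = 47/102 * 100
EF = 46.08%


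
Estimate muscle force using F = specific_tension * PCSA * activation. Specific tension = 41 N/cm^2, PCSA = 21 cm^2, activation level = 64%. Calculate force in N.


F = sigma * PCSA * activation
F = 41 * 21 * 0.64
F = 551 N


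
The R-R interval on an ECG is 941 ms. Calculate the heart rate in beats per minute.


HR = 60 / RR_interval(s)
RR = 941 ms = 0.941 s
HR = 60 / 0.941 = 63.76 bpm


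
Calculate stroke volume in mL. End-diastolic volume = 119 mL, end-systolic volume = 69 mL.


SV = EDV - ESV
SV = 119 - 69
SV = 50 mL


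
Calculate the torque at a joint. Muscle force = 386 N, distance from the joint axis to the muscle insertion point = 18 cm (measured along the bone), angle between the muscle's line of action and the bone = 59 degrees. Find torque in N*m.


Torque = F * d * sin(theta)   (moment arm = d*sin(theta))
d = 18 cm = 0.18 m
Torque = 386 * 0.18 * sin(59)
Torque = 59.56 N*m


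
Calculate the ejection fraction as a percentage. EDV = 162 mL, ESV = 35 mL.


SV = EDV - ESV = 162 - 35 = 127 mL
EF = SV/EDV * 100 = 127/162 * 100
EF = 78.4%


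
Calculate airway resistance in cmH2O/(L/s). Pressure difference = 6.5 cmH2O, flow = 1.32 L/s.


R = dP / flow
R = 6.5 / 1.32
R = 4.924 cmH2O/(L/s)


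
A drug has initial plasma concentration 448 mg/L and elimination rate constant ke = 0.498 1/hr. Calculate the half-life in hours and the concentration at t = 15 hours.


t_half = ln(2) / ke = 0.693147 / 0.498 = 1.392 hr
C(t) = C0 * exp(-ke*t) = 448 * exp(-0.498*15)
C(15) = 0.2553 mg/L


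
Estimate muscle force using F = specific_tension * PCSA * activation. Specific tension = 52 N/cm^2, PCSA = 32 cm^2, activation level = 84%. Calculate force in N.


F = sigma * PCSA * activation
F = 52 * 32 * 0.84
F = 1398 N


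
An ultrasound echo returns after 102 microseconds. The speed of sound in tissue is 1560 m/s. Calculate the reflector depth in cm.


depth = c * t / 2
t = 102 us = 1.0200e-04 s
depth = 1560 * 1.0200e-04 / 2
depth = 0.07956 m = 7.956 cm


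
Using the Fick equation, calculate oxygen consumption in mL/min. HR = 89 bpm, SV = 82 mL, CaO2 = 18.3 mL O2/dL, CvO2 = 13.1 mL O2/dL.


CO = HR*SV = 89*82/1000 = 7.298 L/min
a-v O2 diff = 18.3 - 13.1 = 5.2 mL/dL
VO2 = CO * (CaO2-CvO2) * 10 dL/L
VO2 = 7.298 * 5.2 * 10
VO2 = 379.5 mL/min


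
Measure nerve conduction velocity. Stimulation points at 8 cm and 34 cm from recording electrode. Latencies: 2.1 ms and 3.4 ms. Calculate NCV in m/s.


Distance = (34 - 8) / 100 = 0.26 m
dt = (3.4 - 2.1) / 1000 = 0.0013 s
NCV = dist / dt = 200 m/s


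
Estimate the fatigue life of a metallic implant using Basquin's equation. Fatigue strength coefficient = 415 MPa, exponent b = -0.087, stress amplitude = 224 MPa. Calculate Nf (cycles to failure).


sigma_a = sigma_f' * (2Nf)^b
2Nf = (sigma_a/sigma_f')^(1/b)
2Nf = (224/415)^(1/-0.087)
2Nf = 1197.1865
Nf = 598.6


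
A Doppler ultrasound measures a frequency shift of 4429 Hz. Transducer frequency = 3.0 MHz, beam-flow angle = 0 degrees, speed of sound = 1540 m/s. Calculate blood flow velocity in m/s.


v = fd * c / (2 * f0 * cos(theta))
v = 4429 * 1540 / (2 * 3.0000e+06 * cos(0))
v = 1.137 m/s


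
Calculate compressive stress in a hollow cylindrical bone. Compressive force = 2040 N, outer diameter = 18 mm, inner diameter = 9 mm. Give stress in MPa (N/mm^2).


A = pi*(r_o^2 - r_i^2)
r_o = 9 mm, r_i = 4.5 mm
A = 190.852 mm^2
sigma = F/A = 2040 / 190.852
sigma = 10.69 MPa


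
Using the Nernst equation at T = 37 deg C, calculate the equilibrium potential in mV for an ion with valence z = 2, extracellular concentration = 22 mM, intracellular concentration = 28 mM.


E = (RT/(zF)) * ln(C_out/C_in)
T = 37 + 273.15 = 310.15 K
E = (8.314 * 310.15 / (2 * 96485)) * ln(22/28)
E = -3.223 mV


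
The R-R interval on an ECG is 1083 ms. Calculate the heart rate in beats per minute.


HR = 60 / RR_interval(s)
RR = 1083 ms = 1.083 s
HR = 60 / 1.083 = 55.4 bpm


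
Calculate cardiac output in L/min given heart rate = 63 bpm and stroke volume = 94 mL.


CO = HR * SV
CO = 63 * 94 / 1000
CO = 5.922 L/min


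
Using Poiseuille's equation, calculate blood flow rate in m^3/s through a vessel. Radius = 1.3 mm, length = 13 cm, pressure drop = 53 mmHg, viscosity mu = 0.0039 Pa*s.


Q = pi*r^4*dP / (8*mu*L)
r = 0.0013 m, L = 0.13 m
dP = 53 mmHg = 7066.066 Pa
Q = 1.5632e-05 m^3/s


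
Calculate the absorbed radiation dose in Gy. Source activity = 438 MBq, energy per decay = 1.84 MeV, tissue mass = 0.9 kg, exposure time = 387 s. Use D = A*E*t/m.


A = 438 MBq = 4.3800e+08 Bq
E = 1.84 MeV = 2.94768e-13 J
D = A*E*t/m = 4.3800e+08*2.94768e-13*387/0.9
D = 0.05552 Gy


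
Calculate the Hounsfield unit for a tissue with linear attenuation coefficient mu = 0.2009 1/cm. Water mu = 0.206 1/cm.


HU = ((mu_tissue - mu_water) / mu_water) * 1000
HU = ((0.2009 - 0.206) / 0.206) * 1000
HU = -24.76


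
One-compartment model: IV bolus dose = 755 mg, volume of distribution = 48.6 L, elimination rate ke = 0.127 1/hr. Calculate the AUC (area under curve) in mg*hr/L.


C0 = Dose/Vd = 755/48.6 = 15.535 mg/L
AUC = C0/ke = 15.535/0.127
AUC = 122.3 mg*hr/L


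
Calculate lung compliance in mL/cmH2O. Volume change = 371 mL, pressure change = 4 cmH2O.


C = dV / dP
C = 371 / 4
C = 92.75 mL/cmH2O


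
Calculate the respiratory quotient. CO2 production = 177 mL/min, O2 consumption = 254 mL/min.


RQ = VCO2 / VO2
RQ = 177 / 254
RQ = 0.6969


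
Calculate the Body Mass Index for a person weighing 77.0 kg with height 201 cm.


BMI = weight / height^2
height = 201 cm = 2.01 m
BMI = 77.0 / 2.01^2
BMI = 19.06 kg/m^2


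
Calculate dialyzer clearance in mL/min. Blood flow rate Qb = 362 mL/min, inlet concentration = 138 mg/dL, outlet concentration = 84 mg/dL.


K = Qb * (Cb_in - Cb_out) / Cb_in
K = 362 * (138 - 84) / 138
K = 141.7 mL/min


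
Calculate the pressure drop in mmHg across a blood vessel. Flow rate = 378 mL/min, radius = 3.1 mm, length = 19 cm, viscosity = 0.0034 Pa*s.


dP = 8*mu*L*Q / (pi*r^4)
Q = 378 mL/min = 6.3e-06 m^3/s
dP = 112.219 Pa = 112.219 / 133.322 mmHg = 0.8417 mmHg


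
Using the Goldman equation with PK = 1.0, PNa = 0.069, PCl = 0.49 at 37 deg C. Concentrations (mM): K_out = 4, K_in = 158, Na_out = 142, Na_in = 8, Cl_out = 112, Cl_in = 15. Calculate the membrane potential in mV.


Vm = (RT/F)*ln((PK*Ko + PNa*Nao + PCl*Cli)/(PK*Ki + PNa*Nai + PCl*Clo))
Numer = 21.148, Denom = 213.432
Vm = -61.78 mV


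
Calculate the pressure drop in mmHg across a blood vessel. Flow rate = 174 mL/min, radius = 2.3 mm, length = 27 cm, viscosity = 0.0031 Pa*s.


dP = 8*mu*L*Q / (pi*r^4)
Q = 174 mL/min = 2.9e-06 m^3/s
dP = 220.878 Pa = 220.878 / 133.322 mmHg = 1.657 mmHg


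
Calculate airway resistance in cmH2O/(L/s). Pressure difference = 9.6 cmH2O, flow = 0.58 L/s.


R = dP / flow
R = 9.6 / 0.58
R = 16.55 cmH2O/(L/s)


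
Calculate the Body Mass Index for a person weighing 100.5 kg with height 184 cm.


BMI = weight / height^2
height = 184 cm = 1.84 m
BMI = 100.5 / 1.84^2
BMI = 29.68 kg/m^2


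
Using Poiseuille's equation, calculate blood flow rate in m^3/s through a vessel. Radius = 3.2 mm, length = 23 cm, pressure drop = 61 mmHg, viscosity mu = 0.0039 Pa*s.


Q = pi*r^4*dP / (8*mu*L)
r = 0.0032 m, L = 0.23 m
dP = 61 mmHg = 8132.642 Pa
Q = 3.7334e-04 m^3/s


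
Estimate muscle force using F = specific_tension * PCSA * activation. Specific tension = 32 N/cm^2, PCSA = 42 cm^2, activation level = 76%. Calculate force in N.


F = sigma * PCSA * activation
F = 32 * 42 * 0.76
F = 1021 N


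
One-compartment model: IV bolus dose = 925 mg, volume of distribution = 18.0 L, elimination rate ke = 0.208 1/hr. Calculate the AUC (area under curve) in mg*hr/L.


C0 = Dose/Vd = 925/18.0 = 51.3889 mg/L
AUC = C0/ke = 51.3889/0.208
AUC = 247.1 mg*hr/L


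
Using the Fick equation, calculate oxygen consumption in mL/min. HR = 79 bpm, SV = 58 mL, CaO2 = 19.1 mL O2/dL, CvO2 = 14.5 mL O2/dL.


CO = HR*SV = 79*58/1000 = 4.582 L/min
a-v O2 diff = 19.1 - 14.5 = 4.6 mL/dL
VO2 = CO * (CaO2-CvO2) * 10 dL/L
VO2 = 4.582 * 4.6 * 10
VO2 = 210.8 mL/min


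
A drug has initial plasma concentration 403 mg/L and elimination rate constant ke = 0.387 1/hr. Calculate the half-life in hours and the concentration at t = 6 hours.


t_half = ln(2) / ke = 0.693147 / 0.387 = 1.791 hr
C(t) = C0 * exp(-ke*t) = 403 * exp(-0.387*6)
C(6) = 39.53 mg/L


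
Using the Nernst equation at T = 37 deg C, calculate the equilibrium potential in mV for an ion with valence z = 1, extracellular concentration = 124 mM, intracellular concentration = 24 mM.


E = (RT/(zF)) * ln(C_out/C_in)
T = 37 + 273.15 = 310.15 K
E = (8.314 * 310.15 / (1 * 96485)) * ln(124/24)
E = 43.89 mV


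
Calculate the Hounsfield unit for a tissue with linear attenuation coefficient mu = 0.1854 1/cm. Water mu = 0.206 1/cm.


HU = ((mu_tissue - mu_water) / mu_water) * 1000
HU = ((0.1854 - 0.206) / 0.206) * 1000
HU = -100


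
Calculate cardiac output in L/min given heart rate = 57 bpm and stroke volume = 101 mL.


CO = HR * SV
CO = 57 * 101 / 1000
CO = 5.757 L/min


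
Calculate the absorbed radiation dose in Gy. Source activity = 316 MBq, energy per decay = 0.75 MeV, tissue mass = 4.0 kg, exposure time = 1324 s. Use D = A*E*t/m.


A = 316 MBq = 3.1600e+08 Bq
E = 0.75 MeV = 1.2015e-13 J
D = A*E*t/m = 3.1600e+08*1.2015e-13*1324/4.0
D = 0.01257 Gy


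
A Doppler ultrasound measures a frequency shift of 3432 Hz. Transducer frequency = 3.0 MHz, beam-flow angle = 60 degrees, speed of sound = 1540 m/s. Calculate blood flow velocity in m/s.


v = fd * c / (2 * f0 * cos(theta))
v = 3432 * 1540 / (2 * 3.0000e+06 * cos(60))
v = 1.762 m/s


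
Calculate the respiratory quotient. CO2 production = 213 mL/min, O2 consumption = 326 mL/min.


RQ = VCO2 / VO2
RQ = 213 / 326
RQ = 0.6534


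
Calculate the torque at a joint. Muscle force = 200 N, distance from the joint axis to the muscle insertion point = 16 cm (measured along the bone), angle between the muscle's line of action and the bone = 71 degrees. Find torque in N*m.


Torque = F * d * sin(theta)   (moment arm = d*sin(theta))
d = 16 cm = 0.16 m
Torque = 200 * 0.16 * sin(71)
Torque = 30.26 N*m


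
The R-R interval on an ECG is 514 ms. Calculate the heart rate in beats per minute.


HR = 60 / RR_interval(s)
RR = 514 ms = 0.514 s
HR = 60 / 0.514 = 116.7 bpm


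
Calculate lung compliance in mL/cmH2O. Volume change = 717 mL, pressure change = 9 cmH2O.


C = dV / dP
C = 717 / 9
C = 79.67 mL/cmH2O


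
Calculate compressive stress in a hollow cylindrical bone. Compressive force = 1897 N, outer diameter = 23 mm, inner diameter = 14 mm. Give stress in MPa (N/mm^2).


A = pi*(r_o^2 - r_i^2)
r_o = 11.5 mm, r_i = 7 mm
A = 261.538 mm^2
sigma = F/A = 1897 / 261.538
sigma = 7.253 MPa


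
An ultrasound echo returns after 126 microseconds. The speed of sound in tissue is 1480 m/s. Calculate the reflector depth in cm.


depth = c * t / 2
t = 126 us = 1.2600e-04 s
depth = 1480 * 1.2600e-04 / 2
depth = 0.09324 m = 9.324 cm


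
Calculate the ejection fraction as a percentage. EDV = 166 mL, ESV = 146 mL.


SV = EDV - ESV = 166 - 146 = 20 mL
EF = SV/EDV * 100 = 20/166 * 100
EF = 12.05%


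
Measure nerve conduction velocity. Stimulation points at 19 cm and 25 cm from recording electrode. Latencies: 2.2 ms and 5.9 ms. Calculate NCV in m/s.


Distance = (25 - 19) / 100 = 0.06 m
dt = (5.9 - 2.2) / 1000 = 0.0037 s
NCV = dist / dt = 16.22 m/s


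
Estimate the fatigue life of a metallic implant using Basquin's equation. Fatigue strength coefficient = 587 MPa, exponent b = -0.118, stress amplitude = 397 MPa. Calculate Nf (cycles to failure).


sigma_a = sigma_f' * (2Nf)^b
2Nf = (sigma_a/sigma_f')^(1/b)
2Nf = (397/587)^(1/-0.118)
2Nf = 27.503401
Nf = 13.75


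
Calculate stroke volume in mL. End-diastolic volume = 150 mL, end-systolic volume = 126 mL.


SV = EDV - ESV
SV = 150 - 126
SV = 24 mL


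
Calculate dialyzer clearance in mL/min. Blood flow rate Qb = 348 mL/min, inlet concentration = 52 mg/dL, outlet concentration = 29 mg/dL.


K = Qb * (Cb_in - Cb_out) / Cb_in
K = 348 * (52 - 29) / 52
K = 153.9 mL/min


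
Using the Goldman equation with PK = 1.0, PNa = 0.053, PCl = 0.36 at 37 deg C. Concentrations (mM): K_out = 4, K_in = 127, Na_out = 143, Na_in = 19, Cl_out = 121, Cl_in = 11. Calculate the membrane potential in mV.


Vm = (RT/F)*ln((PK*Ko + PNa*Nao + PCl*Cli)/(PK*Ki + PNa*Nai + PCl*Clo))
Numer = 15.539, Denom = 171.567
Vm = -64.18 mV


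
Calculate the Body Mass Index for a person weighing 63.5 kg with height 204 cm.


BMI = weight / height^2
height = 204 cm = 2.04 m
BMI = 63.5 / 2.04^2
BMI = 15.26 kg/m^2


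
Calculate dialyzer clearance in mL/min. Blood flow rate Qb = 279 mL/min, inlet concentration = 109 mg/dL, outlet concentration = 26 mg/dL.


K = Qb * (Cb_in - Cb_out) / Cb_in
K = 279 * (109 - 26) / 109
K = 212.4 mL/min


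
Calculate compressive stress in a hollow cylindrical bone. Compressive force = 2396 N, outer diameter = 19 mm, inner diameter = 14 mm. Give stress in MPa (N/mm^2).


A = pi*(r_o^2 - r_i^2)
r_o = 9.5 mm, r_i = 7 mm
A = 129.591 mm^2
sigma = F/A = 2396 / 129.591
sigma = 18.49 MPa


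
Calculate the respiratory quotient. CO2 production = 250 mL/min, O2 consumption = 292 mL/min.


RQ = VCO2 / VO2
RQ = 250 / 292
RQ = 0.8562


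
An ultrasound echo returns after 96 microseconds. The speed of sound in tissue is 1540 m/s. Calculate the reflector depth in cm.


depth = c * t / 2
t = 96 us = 9.6000e-05 s
depth = 1540 * 9.6000e-05 / 2
depth = 0.07392 m = 7.392 cm


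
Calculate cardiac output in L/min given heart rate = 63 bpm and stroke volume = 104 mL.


CO = HR * SV
CO = 63 * 104 / 1000
CO = 6.552 L/min


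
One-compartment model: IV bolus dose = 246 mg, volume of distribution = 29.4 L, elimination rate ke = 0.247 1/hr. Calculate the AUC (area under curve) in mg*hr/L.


C0 = Dose/Vd = 246/29.4 = 8.36735 mg/L
AUC = C0/ke = 8.36735/0.247
AUC = 33.88 mg*hr/L


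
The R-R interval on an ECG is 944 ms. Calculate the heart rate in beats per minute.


HR = 60 / RR_interval(s)
RR = 944 ms = 0.944 s
HR = 60 / 0.944 = 63.56 bpm


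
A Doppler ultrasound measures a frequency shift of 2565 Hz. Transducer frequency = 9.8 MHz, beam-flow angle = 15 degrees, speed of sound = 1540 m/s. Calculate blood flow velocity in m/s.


v = fd * c / (2 * f0 * cos(theta))
v = 2565 * 1540 / (2 * 9.8000e+06 * cos(15))
v = 0.2086 m/s


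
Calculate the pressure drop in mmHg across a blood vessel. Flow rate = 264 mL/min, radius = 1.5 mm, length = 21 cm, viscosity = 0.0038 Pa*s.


dP = 8*mu*L*Q / (pi*r^4)
Q = 264 mL/min = 4.4e-06 m^3/s
dP = 1766.16 Pa = 1766.16 / 133.322 mmHg = 13.25 mmHg


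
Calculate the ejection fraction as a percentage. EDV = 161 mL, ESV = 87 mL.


SV = EDV - ESV = 161 - 87 = 74 mL
EF = SV/EDV * 100 = 74/161 * 100
EF = 45.96%


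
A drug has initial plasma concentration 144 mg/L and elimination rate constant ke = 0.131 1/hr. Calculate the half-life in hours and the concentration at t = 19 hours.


t_half = ln(2) / ke = 0.693147 / 0.131 = 5.291 hr
C(t) = C0 * exp(-ke*t) = 144 * exp(-0.131*19)
C(19) = 11.95 mg/L


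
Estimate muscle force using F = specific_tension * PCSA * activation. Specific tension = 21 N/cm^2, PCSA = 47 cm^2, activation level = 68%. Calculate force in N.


F = sigma * PCSA * activation
F = 21 * 47 * 0.68
F = 671.2 N


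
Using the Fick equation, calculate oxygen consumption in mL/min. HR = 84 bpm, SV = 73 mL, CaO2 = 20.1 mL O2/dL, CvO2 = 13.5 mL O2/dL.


CO = HR*SV = 84*73/1000 = 6.132 L/min
a-v O2 diff = 20.1 - 13.5 = 6.6 mL/dL
VO2 = CO * (CaO2-CvO2) * 10 dL/L
VO2 = 6.132 * 6.6 * 10
VO2 = 404.7 mL/min


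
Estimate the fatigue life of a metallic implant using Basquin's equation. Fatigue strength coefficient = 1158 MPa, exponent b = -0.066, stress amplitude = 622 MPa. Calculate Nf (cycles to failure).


sigma_a = sigma_f' * (2Nf)^b
2Nf = (sigma_a/sigma_f')^(1/b)
2Nf = (622/1158)^(1/-0.066)
2Nf = 12293.324
Nf = 6147


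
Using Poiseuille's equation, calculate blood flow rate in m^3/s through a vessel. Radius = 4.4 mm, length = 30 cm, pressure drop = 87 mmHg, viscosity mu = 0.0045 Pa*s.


Q = pi*r^4*dP / (8*mu*L)
r = 0.0044 m, L = 0.3 m
dP = 87 mmHg = 11599.014 Pa
Q = 0.001265 m^3/s


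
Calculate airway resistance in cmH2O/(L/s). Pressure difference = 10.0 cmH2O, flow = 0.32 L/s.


R = dP / flow
R = 10.0 / 0.32
R = 31.25 cmH2O/(L/s)


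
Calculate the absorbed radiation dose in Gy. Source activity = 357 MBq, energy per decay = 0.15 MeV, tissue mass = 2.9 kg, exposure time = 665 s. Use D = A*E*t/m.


A = 357 MBq = 3.5700e+08 Bq
E = 0.15 MeV = 2.403e-14 J
D = A*E*t/m = 3.5700e+08*2.403e-14*665/2.9
D = 0.001967 Gy


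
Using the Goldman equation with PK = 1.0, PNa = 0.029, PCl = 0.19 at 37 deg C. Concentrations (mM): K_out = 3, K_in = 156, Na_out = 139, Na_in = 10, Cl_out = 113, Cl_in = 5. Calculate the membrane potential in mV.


Vm = (RT/F)*ln((PK*Ko + PNa*Nao + PCl*Cli)/(PK*Ki + PNa*Nai + PCl*Clo))
Numer = 7.981, Denom = 177.76
Vm = -82.94 mV


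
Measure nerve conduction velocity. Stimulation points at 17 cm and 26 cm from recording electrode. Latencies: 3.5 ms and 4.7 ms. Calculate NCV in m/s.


Distance = (26 - 17) / 100 = 0.09 m
dt = (4.7 - 3.5) / 1000 = 0.0012 s
NCV = dist / dt = 75 m/s


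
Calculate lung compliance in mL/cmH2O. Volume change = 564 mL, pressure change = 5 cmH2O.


C = dV / dP
C = 564 / 5
C = 112.8 mL/cmH2O


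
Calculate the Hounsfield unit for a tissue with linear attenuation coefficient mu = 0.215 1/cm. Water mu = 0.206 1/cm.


HU = ((mu_tissue - mu_water) / mu_water) * 1000
HU = ((0.215 - 0.206) / 0.206) * 1000
HU = 43.69


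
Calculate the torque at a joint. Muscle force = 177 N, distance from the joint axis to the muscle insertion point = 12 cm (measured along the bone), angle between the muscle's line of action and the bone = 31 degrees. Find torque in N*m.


Torque = F * d * sin(theta)   (moment arm = d*sin(theta))
d = 12 cm = 0.12 m
Torque = 177 * 0.12 * sin(31)
Torque = 10.94 N*m


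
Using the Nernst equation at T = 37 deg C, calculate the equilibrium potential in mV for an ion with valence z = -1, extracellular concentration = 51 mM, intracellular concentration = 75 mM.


E = (RT/(zF)) * ln(C_out/C_in)
T = 37 + 273.15 = 310.15 K
E = (8.314 * 310.15 / (-1 * 96485)) * ln(51/75)
E = 10.31 mV


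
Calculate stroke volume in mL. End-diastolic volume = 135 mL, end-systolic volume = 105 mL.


SV = EDV - ESV
SV = 135 - 105
SV = 30 mL


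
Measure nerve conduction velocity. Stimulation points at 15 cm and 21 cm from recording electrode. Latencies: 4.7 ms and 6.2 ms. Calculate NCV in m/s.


Distance = (21 - 15) / 100 = 0.06 m
dt = (6.2 - 4.7) / 1000 = 0.0015 s
NCV = dist / dt = 40 m/s


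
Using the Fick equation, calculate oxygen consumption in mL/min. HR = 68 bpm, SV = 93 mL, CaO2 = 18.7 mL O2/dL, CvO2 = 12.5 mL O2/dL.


CO = HR*SV = 68*93/1000 = 6.324 L/min
a-v O2 diff = 18.7 - 12.5 = 6.2 mL/dL
VO2 = CO * (CaO2-CvO2) * 10 dL/L
VO2 = 6.324 * 6.2 * 10
VO2 = 392.1 mL/min


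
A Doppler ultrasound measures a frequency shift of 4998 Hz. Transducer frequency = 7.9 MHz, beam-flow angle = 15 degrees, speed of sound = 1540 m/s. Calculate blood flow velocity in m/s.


v = fd * c / (2 * f0 * cos(theta))
v = 4998 * 1540 / (2 * 7.9000e+06 * cos(15))
v = 0.5043 m/s


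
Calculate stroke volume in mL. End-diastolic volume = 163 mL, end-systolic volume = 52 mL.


SV = EDV - ESV
SV = 163 - 52
SV = 111 mL


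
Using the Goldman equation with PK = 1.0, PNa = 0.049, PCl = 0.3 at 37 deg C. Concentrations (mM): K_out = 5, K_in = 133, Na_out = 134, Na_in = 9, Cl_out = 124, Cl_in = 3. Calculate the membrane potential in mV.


Vm = (RT/F)*ln((PK*Ko + PNa*Nao + PCl*Cli)/(PK*Ki + PNa*Nai + PCl*Clo))
Numer = 12.466, Denom = 170.641
Vm = -69.93 mV


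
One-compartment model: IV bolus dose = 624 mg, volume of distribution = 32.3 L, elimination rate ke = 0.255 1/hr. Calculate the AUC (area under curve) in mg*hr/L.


C0 = Dose/Vd = 624/32.3 = 19.3189 mg/L
AUC = C0/ke = 19.3189/0.255
AUC = 75.76 mg*hr/L


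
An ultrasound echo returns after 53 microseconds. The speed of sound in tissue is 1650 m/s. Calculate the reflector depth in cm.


depth = c * t / 2
t = 53 us = 5.3000e-05 s
depth = 1650 * 5.3000e-05 / 2
depth = 0.043725 m = 4.3725 cm


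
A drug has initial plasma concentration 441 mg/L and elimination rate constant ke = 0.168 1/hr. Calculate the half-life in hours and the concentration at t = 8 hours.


t_half = ln(2) / ke = 0.693147 / 0.168 = 4.126 hr
C(t) = C0 * exp(-ke*t) = 441 * exp(-0.168*8)
C(8) = 115 mg/L


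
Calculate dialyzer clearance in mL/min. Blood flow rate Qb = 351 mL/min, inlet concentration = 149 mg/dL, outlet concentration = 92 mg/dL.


K = Qb * (Cb_in - Cb_out) / Cb_in
K = 351 * (149 - 92) / 149
K = 134.3 mL/min


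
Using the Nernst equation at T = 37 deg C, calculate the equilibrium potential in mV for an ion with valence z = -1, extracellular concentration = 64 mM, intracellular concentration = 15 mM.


E = (RT/(zF)) * ln(C_out/C_in)
T = 37 + 273.15 = 310.15 K
E = (8.314 * 310.15 / (-1 * 96485)) * ln(64/15)
E = -38.77 mV


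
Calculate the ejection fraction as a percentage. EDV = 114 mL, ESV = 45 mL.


SV = EDV - ESV = 114 - 45 = 69 mL
EF = SV/EDV * 100 = 69/114 * 100
EF = 60.53%


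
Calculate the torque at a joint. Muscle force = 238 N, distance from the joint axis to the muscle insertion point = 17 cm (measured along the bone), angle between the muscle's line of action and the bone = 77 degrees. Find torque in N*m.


Torque = F * d * sin(theta)   (moment arm = d*sin(theta))
d = 17 cm = 0.17 m
Torque = 238 * 0.17 * sin(77)
Torque = 39.42 N*m


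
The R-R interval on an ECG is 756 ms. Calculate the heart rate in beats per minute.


HR = 60 / RR_interval(s)
RR = 756 ms = 0.756 s
HR = 60 / 0.756 = 79.37 bpm


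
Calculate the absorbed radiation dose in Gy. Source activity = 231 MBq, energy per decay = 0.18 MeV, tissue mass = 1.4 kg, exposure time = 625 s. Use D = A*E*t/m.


A = 231 MBq = 2.3100e+08 Bq
E = 0.18 MeV = 2.8836e-14 J
D = A*E*t/m = 2.3100e+08*2.8836e-14*625/1.4
D = 0.002974 Gy


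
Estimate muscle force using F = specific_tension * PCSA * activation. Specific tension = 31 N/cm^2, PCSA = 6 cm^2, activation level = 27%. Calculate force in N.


F = sigma * PCSA * activation
F = 31 * 6 * 0.27
F = 50.22 N


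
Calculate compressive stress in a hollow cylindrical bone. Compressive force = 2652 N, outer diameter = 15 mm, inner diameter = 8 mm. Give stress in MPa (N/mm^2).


A = pi*(r_o^2 - r_i^2)
r_o = 7.5 mm, r_i = 4 mm
A = 126.449 mm^2
sigma = F/A = 2652 / 126.449
sigma = 20.97 MPa


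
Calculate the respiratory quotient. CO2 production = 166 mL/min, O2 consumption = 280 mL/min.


RQ = VCO2 / VO2
RQ = 166 / 280
RQ = 0.5929


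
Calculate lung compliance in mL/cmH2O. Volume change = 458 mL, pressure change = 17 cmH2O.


C = dV / dP
C = 458 / 17
C = 26.94 mL/cmH2O


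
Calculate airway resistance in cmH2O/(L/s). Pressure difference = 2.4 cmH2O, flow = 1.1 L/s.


R = dP / flow
R = 2.4 / 1.1
R = 2.182 cmH2O/(L/s)
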